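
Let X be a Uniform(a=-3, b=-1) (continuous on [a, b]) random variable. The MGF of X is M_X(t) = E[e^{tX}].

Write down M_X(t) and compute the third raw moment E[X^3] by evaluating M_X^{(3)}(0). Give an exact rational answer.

M_X(t) = (e^(-t) - e^(-3*t))/(2*t)
M′(t) = (-t*e^(2*t) + 3*t - e^(2*t) + 1)*e^(-3*t)/(2*t^2)
M′′(t) = (t^2*e^(2*t) - 9*t^2 + 2*t*e^(2*t) - 6*t + 2*e^(2*t) - 2)*e^(-3*t)/(2*t^3)
M′′′(t) = (-t^3*e^(2*t) + 27*t^3 - 3*t^2*e^(2*t) + 27*t^2 - 6*t*e^(2*t) + 18*t - 6*e^(2*t) + 6)*e^(-3*t)/(2*t^4)

E[X^3] = M′′′(0) = -10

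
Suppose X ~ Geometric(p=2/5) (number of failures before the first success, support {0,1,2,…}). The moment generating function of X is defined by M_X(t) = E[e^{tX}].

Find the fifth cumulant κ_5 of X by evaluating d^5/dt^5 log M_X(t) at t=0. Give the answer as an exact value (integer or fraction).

M_X(t) = 2/(5*(1 - 3*e^(t)/5))
K_X(t) = log M_X(t) = -log(1 - 3*e^(t)/5) - log(5) + log(2)
K^(5)(t) = (-405*e^(4*t) - 7425*e^(3*t) - 12375*e^(2*t) - 1875*e^(t))/(243*e^(5*t) - 2025*e^(4*t) + 6750*e^(3*t) - 11250*e^(2*t) + 9375*e^(t) - 3125)

κ_5 = K^(5)(0) = 690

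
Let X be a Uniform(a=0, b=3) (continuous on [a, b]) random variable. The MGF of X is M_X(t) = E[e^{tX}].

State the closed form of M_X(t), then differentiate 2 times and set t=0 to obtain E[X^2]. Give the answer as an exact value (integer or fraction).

M_X(t) = (e^(3*t) - 1)/(3*t)
D^2[M](t) = (9*t^2*e^(3*t) - 6*t*e^(3*t) + 2*e^(3*t) - 2)/(3*t^3)

E[X^2] = D^2[M](0) = 3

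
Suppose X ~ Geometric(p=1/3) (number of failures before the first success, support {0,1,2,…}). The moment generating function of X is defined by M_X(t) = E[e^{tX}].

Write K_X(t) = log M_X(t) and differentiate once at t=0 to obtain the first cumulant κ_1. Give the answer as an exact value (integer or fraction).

κ_1 = K^(1)(0) = 2

M_X(t) = 1/(3*(1 - 2*e^(t)/3))
K_X(t) = log M_X(t) = -log(1 - 2*e^(t)/3) - log(3)
K^(1)(t) = -2*e^(t)/(2*e^(t) - 3)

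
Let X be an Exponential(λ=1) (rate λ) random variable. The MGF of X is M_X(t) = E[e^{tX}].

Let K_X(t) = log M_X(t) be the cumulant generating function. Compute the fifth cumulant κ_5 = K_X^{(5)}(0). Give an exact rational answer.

M_X(t) = 1/(1 - t)
K_X(t) = log M_X(t) = -log(1 - t)
dK/dt = -1/(t - 1)
d^2K/dt^2 = 1/(t^2 - 2*t + 1)
d^3K/dt^3 = -2/(t^3 - 3*t^2 + 3*t - 1)
d^4K/dt^4 = 6/(t^4 - 4*t^3 + 6*t^2 - 4*t + 1)
d^5K/dt^5 = -24/(t^5 - 5*t^4 + 10*t^3 - 10*t^2 + 5*t - 1)

κ_5 = d^5K/dt^5 |_{t=0} = 24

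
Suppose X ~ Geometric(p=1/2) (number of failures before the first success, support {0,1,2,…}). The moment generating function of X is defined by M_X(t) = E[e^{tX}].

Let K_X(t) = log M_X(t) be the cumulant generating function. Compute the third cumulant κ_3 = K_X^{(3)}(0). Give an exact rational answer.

κ_3 = D^3[K](0) = 6

M_X(t) = 1/(2*(1 - e^(t)/2))
K_X(t) = log M_X(t) = -log(1 - e^(t)/2) - log(2)
D^3[K](t) = (-2*e^(2*t) - 4*e^(t))/(e^(3*t) - 6*e^(2*t) + 12*e^(t) - 8)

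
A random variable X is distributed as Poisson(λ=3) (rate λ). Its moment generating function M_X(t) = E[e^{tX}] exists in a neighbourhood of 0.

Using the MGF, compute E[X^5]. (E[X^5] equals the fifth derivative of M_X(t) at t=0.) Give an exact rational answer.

M_X(t) = e^(3*e^(t) - 3)
M′(t) = 3*e^(-3)*e^(t)*e^(3*e^(t))
M′′(t) = (9*e^(2*t)*e^(3*e^(t)) + 3*e^(t)*e^(3*e^(t)))*e^(-3)
M′′′(t) = (27*e^(3*t)*e^(3*e^(t)) + 27*e^(2*t)*e^(3*e^(t)) + 3*e^(t)*e^(3*e^(t)))*e^(-3)
M′′′′(t) = (81*e^(4*t)*e^(3*e^(t)) + 162*e^(3*t)*e^(3*e^(t)) + 63*e^(2*t)*e^(3*e^(t)) + 3*e^(t)*e^(3*e^(t)))*e^(-3)
M′′′′′(t) = (243*e^(5*t)*e^(3*e^(t)) + 810*e^(4*t)*e^(3*e^(t)) + 675*e^(3*t)*e^(3*e^(t)) + 135*e^(2*t)*e^(3*e^(t)) + 3*e^(t)*e^(3*e^(t)))*e^(-3)

E[X^5] = M′′′′′(0) = 1866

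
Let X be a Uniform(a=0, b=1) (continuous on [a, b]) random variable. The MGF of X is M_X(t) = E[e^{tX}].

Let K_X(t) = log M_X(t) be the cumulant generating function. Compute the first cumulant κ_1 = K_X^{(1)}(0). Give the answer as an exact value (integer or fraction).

κ_1 = D[K](0) = 1/2

M_X(t) = (e^(t) - 1)/t
K_X(t) = log M_X(t) = -log(t) + log(e^(t) - 1)
D[K](t) = (t*e^(t) - e^(t) + 1)/(t*e^(t) - t)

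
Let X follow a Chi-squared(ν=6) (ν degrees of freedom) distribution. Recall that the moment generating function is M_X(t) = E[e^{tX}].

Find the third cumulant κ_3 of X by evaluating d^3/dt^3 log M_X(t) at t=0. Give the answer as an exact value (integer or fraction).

κ_3 = D^3[K](0) = 48

M_X(t) = (1 - 2*t)^(-3)
K_X(t) = log M_X(t) = -3*log(1 - 2*t)
D^3[K](t) = -48/(8*t^3 - 12*t^2 + 6*t - 1)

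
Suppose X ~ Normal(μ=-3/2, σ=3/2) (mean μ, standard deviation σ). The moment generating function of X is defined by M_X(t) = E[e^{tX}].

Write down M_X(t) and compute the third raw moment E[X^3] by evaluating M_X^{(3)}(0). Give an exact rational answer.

E[X^3] = d^3M/dt^3 |_{t=0} = -27/2

M_X(t) = e^(9*t^2/8 - 3*t/2)
dM/dt = 9*t*e^(-3*t/2)*e^(9*t^2/8)/4 - 3*e^(-3*t/2)*e^(9*t^2/8)/2
d^2M/dt^2 = (81*t^2*e^(9*t^2/8) - 108*t*e^(9*t^2/8) + 72*e^(9*t^2/8))*e^(-3*t/2)/16
d^3M/dt^3 = (729*t^3*e^(9*t^2/8) - 1458*t^2*e^(9*t^2/8) + 1944*t*e^(9*t^2/8) - 864*e^(9*t^2/8))*e^(-3*t/2)/64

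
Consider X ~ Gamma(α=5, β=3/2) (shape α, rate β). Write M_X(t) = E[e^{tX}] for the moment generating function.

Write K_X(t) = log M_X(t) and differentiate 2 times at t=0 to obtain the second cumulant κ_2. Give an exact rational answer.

M_X(t) = 243/(32*(3/2 - t)^5)
K_X(t) = log M_X(t) = -5*log(3/2 - t) - 5*log(2) + 5*log(3)
dK/dt = -10/(2*t - 3)
d^2K/dt^2 = 20/(4*t^2 - 12*t + 9)

κ_2 = d^2K/dt^2 |_{t=0} = 20/9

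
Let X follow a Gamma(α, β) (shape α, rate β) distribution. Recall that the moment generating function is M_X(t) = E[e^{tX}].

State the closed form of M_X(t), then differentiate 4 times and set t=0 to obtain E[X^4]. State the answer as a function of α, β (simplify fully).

M_X(t) = (β/(β - t))^α
M^(4)(t) = (α^4*β^α*(1/(β - t))^α + 6*α^3*β^α*(1/(β - t))^α + 11*α^2*β^α*(1/(β - t))^α + 6*α*β^α*(1/(β - t))^α)/(β^4 - 4*β^3*t + 6*β^2*t^2 - 4*β*t^3 + t^4)

E[X^4] = M^(4)(0) = α*(α^3 + 6*α^2 + 11*α + 6)/β^4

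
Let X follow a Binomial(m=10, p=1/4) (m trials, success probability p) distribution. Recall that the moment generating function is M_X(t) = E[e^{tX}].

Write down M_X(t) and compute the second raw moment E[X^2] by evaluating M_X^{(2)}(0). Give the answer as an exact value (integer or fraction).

E[X^2] = M′′(0) = 65/8

M_X(t) = (e^(t)/4 + 3/4)^10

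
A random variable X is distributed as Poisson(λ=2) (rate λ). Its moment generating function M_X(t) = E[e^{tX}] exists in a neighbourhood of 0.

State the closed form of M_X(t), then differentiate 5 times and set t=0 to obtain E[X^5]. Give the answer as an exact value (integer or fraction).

M_X(t) = e^(2*e^(t) - 2)
D^5[M](t) = (32*e^(5*t)*e^(2*e^(t)) + 160*e^(4*t)*e^(2*e^(t)) + 200*e^(3*t)*e^(2*e^(t)) + 60*e^(2*t)*e^(2*e^(t)) + 2*e^(t)*e^(2*e^(t)))*e^(-2)

E[X^5] = D^5[M](0) = 454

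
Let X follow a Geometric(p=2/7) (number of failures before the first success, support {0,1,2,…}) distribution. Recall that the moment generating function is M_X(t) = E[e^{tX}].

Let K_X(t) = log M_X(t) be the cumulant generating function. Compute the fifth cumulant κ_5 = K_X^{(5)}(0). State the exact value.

κ_5 = K^(5)(0) = 5565

M_X(t) = 2/(7*(1 - 5*e^(t)/7))
K_X(t) = log M_X(t) = -log(1 - 5*e^(t)/7) - log(7) + log(2)
K^(5)(t) = (-4375*e^(4*t) - 67375*e^(3*t) - 94325*e^(2*t) - 12005*e^(t))/(3125*e^(5*t) - 21875*e^(4*t) + 61250*e^(3*t) - 85750*e^(2*t) + 60025*e^(t) - 16807)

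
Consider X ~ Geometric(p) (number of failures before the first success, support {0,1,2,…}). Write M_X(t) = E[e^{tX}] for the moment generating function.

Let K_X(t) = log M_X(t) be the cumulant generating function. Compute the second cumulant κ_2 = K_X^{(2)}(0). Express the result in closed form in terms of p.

M_X(t) = p/(-(1 - p)*e^(t) + 1)
K_X(t) = log M_X(t) = log(p) - log(-(1 - p)*e^(t) + 1)
K′(t) = (-p*e^(t) + e^(t))/(p*e^(t) - e^(t) + 1)
K′′(t) = (-p*e^(t) + e^(t))/(p^2*e^(2*t) - 2*p*e^(2*t) + 2*p*e^(t) + e^(2*t) - 2*e^(t) + 1)

κ_2 = K′′(0) = (1 - p)/p^2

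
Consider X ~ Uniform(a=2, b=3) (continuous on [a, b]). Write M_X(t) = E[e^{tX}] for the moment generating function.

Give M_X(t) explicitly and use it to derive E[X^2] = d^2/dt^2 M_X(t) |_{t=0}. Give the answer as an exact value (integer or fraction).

M_X(t) = (e^(3*t) - e^(2*t))/t
dM/dt = (3*t*e^(3*t) - 2*t*e^(2*t) - e^(3*t) + e^(2*t))/t^2
d^2M/dt^2 = (9*t^2*e^(3*t) - 4*t^2*e^(2*t) - 6*t*e^(3*t) + 4*t*e^(2*t) + 2*e^(3*t) - 2*e^(2*t))/t^3

E[X^2] = d^2M/dt^2 |_{t=0} = 19/3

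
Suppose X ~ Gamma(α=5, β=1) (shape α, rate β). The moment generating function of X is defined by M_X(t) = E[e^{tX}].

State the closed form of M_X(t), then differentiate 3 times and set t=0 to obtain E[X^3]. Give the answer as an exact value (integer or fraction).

M_X(t) = (1 - t)^(-5)
D^3[M](t) = 210/(t^8 - 8*t^7 + 28*t^6 - 56*t^5 + 70*t^4 - 56*t^3 + 28*t^2 - 8*t + 1)

E[X^3] = D^3[M](0) = 210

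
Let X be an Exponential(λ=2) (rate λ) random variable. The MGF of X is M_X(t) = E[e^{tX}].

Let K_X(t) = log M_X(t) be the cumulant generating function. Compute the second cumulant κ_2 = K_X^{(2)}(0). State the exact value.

M_X(t) = 2/(2 - t)
K_X(t) = log M_X(t) = -log(2 - t) + log(2)
dK/dt = -1/(t - 2)
d^2K/dt^2 = 1/(t^2 - 4*t + 4)

κ_2 = d^2K/dt^2 |_{t=0} = 1/4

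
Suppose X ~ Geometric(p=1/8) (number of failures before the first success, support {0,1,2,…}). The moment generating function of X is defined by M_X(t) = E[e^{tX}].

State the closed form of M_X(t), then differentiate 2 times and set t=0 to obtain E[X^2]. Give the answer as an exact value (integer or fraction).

E[X^2] = d^2M/dt^2 |_{t=0} = 105

M_X(t) = 1/(8*(1 - 7*e^(t)/8))
dM/dt = 7*e^(t)/(49*e^(2*t) - 112*e^(t) + 64)
d^2M/dt^2 = (-49*e^(2*t) - 56*e^(t))/(343*e^(3*t) - 1176*e^(2*t) + 1344*e^(t) - 512)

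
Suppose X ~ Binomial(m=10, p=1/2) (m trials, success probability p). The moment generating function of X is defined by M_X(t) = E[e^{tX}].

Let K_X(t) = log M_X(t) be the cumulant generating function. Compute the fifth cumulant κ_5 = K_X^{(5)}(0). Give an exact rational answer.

M_X(t) = (e^(t)/2 + 1/2)^10
K_X(t) = log M_X(t) = 10*log(e^(t)/2 + 1/2)
D^5[K](t) = (-10*e^(4*t) + 110*e^(3*t) - 110*e^(2*t) + 10*e^(t))/(e^(5*t) + 5*e^(4*t) + 10*e^(3*t) + 10*e^(2*t) + 5*e^(t) + 1)

κ_5 = D^5[K](0) = 0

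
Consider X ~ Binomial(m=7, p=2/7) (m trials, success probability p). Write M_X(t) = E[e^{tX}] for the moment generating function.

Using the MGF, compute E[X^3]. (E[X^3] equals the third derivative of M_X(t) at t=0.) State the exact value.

M_X(t) = (2*e^(t)/7 + 5/7)^7
D^3[M](t) = 128*e^(7*t)/2401 + 69120*e^(6*t)/117649 + 300000*e^(5*t)/117649 + 640000*e^(4*t)/117649 + 675000*e^(3*t)/117649 + 300000*e^(2*t)/117649 + 31250*e^(t)/117649

E[X^3] = D^3[M](0) = 842/49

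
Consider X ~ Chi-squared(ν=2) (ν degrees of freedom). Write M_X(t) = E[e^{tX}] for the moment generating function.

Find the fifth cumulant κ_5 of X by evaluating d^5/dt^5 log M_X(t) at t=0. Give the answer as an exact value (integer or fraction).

κ_5 = K^(5)(0) = 768

M_X(t) = 1/(1 - 2*t)
K_X(t) = log M_X(t) = -log(1 - 2*t)
K^(5)(t) = -768/(32*t^5 - 80*t^4 + 80*t^3 - 40*t^2 + 10*t - 1)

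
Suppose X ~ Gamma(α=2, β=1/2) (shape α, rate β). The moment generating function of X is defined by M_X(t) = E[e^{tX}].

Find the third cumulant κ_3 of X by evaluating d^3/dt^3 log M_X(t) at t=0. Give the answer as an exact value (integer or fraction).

κ_3 = K^(3)(0) = 32

M_X(t) = 1/(4*(1/2 - t)^2)
K_X(t) = log M_X(t) = -2*log(1/2 - t) - 2*log(2)
K^(3)(t) = -32/(8*t^3 - 12*t^2 + 6*t - 1)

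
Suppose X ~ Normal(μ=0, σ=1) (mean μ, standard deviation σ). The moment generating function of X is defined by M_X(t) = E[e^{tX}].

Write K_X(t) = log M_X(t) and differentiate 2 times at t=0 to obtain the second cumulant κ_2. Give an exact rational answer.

M_X(t) = e^(t^2/2)
K_X(t) = log M_X(t) = t^2/2
D^2[K](t) = 1

κ_2 = D^2[K](0) = 1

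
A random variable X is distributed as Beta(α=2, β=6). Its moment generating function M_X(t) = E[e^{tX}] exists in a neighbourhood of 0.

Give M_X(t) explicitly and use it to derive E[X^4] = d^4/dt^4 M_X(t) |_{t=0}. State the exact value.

E[X^4] = M^(4)(0) = 1/66

M_X(t) = ₁F₁(2; 8; t)
M^(4)(t) = ₁F₁(6; 12; t)/66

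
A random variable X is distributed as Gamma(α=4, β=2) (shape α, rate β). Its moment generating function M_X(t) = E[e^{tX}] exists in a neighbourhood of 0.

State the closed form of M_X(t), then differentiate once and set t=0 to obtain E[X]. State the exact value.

E[X] = M^(1)(0) = 2

M_X(t) = 16/(2 - t)^4
M^(1)(t) = -64/(t^5 - 10*t^4 + 40*t^3 - 80*t^2 + 80*t - 32)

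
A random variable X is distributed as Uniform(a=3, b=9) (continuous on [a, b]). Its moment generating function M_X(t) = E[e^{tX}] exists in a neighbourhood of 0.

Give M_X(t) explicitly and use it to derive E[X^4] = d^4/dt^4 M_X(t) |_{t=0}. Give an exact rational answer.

E[X^4] = M^(4)(0) = 9801/5

M_X(t) = (e^(9*t) - e^(3*t))/(6*t)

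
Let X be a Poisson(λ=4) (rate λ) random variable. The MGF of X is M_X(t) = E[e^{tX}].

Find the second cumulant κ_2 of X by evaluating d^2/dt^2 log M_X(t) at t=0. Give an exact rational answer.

κ_2 = K^(2)(0) = 4

M_X(t) = e^(4*e^(t) - 4)
K_X(t) = log M_X(t) = 4*e^(t) - 4
K^(2)(t) = 4*e^(t)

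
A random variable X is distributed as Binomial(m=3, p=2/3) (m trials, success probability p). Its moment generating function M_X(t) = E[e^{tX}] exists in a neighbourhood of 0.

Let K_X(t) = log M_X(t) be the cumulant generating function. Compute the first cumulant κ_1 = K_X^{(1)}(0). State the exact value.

M_X(t) = (2*e^(t)/3 + 1/3)^3
K_X(t) = log M_X(t) = 3*log(2*e^(t)/3 + 1/3)
K^(1)(t) = 6*e^(t)/(2*e^(t) + 1)

κ_1 = K^(1)(0) = 2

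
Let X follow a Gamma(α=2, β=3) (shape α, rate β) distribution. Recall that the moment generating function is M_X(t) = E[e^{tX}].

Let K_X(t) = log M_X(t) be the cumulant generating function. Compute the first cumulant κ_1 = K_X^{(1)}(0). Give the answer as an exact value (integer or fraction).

M_X(t) = 9/(3 - t)^2
K_X(t) = log M_X(t) = -2*log(3 - t) + 2*log(3)
dK/dt = -2/(t - 3)

κ_1 = dK/dt |_{t=0} = 2/3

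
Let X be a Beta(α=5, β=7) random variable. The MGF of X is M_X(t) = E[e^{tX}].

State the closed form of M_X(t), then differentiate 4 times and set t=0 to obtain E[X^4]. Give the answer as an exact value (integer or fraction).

E[X^4] = M′′′′(0) = 2/39

M_X(t) = ₁F₁(5; 12; t)
M′(t) = 5*₁F₁(6; 13; t)/12
M′′(t) = 5*₁F₁(7; 14; t)/26
M′′′(t) = 5*₁F₁(8; 15; t)/52
M′′′′(t) = 2*₁F₁(9; 16; t)/39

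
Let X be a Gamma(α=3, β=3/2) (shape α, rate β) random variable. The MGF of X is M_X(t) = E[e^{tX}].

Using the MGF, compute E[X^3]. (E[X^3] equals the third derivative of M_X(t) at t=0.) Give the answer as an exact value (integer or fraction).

M_X(t) = 27/(8*(3/2 - t)^3)
D^3[M](t) = 12960/(64*t^6 - 576*t^5 + 2160*t^4 - 4320*t^3 + 4860*t^2 - 2916*t + 729)

E[X^3] = D^3[M](0) = 160/9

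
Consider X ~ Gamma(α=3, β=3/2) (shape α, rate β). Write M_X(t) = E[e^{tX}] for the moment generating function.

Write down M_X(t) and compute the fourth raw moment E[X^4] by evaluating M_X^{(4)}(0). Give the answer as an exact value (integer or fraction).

M_X(t) = 27/(8*(3/2 - t)^3)
M′(t) = 162/(16*t^4 - 96*t^3 + 216*t^2 - 216*t + 81)
M′′(t) = -1296/(32*t^5 - 240*t^4 + 720*t^3 - 1080*t^2 + 810*t - 243)
M′′′(t) = 12960/(64*t^6 - 576*t^5 + 2160*t^4 - 4320*t^3 + 4860*t^2 - 2916*t + 729)
M′′′′(t) = -155520/(128*t^7 - 1344*t^6 + 6048*t^5 - 15120*t^4 + 22680*t^3 - 20412*t^2 + 10206*t - 2187)

E[X^4] = M′′′′(0) = 640/9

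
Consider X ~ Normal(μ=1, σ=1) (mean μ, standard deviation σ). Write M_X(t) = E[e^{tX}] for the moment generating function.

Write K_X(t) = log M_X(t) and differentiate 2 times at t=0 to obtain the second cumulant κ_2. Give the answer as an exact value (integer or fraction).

M_X(t) = e^(t^2/2 + t)
K_X(t) = log M_X(t) = t^2/2 + t
dK/dt = t + 1
d^2K/dt^2 = 1

κ_2 = d^2K/dt^2 |_{t=0} = 1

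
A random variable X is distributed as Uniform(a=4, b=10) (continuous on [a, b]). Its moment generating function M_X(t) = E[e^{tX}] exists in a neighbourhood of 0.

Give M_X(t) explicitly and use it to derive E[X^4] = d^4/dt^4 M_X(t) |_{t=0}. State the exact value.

E[X^4] = M^(4)(0) = 16496/5

M_X(t) = (e^(10*t) - e^(4*t))/(6*t)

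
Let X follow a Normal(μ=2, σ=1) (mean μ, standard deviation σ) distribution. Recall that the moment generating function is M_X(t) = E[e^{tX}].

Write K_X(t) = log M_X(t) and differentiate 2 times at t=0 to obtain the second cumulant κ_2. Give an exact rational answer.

M_X(t) = e^(t^2/2 + 2*t)
K_X(t) = log M_X(t) = t^2/2 + 2*t
K′(t) = t + 2
K′′(t) = 1

κ_2 = K′′(0) = 1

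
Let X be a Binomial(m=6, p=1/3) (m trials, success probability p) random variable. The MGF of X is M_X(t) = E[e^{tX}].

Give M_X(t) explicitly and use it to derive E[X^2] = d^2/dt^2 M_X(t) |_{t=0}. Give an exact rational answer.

E[X^2] = d^2M/dt^2 |_{t=0} = 16/3

M_X(t) = (e^(t)/3 + 2/3)^6
dM/dt = 2*e^(6*t)/243 + 20*e^(5*t)/243 + 80*e^(4*t)/243 + 160*e^(3*t)/243 + 160*e^(2*t)/243 + 64*e^(t)/243
d^2M/dt^2 = 4*e^(6*t)/81 + 100*e^(5*t)/243 + 320*e^(4*t)/243 + 160*e^(3*t)/81 + 320*e^(2*t)/243 + 64*e^(t)/243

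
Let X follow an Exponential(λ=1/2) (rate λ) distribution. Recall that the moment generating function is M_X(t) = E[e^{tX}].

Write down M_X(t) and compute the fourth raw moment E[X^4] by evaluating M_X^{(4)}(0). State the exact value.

E[X^4] = d^4M/dt^4 |_{t=0} = 384

M_X(t) = 1/(2*(1/2 - t))
dM/dt = 2/(4*t^2 - 4*t + 1)
d^2M/dt^2 = -8/(8*t^3 - 12*t^2 + 6*t - 1)
d^3M/dt^3 = 48/(16*t^4 - 32*t^3 + 24*t^2 - 8*t + 1)
d^4M/dt^4 = -384/(32*t^5 - 80*t^4 + 80*t^3 - 40*t^2 + 10*t - 1)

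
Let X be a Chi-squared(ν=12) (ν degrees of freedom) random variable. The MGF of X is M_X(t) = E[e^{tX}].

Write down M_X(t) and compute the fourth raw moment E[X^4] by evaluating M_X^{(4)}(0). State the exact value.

E[X^4] = M^(4)(0) = 48384

M_X(t) = (1 - 2*t)^(-6)
M^(4)(t) = 48384/(1024*t^10 - 5120*t^9 + 11520*t^8 - 15360*t^7 + 13440*t^6 - 8064*t^5 + 3360*t^4 - 960*t^3 + 180*t^2 - 20*t + 1)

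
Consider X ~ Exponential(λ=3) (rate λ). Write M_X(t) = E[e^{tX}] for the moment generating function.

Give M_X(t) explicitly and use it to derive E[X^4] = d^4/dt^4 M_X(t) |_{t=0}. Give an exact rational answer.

M_X(t) = 3/(3 - t)
dM/dt = 3/(t^2 - 6*t + 9)
d^2M/dt^2 = -6/(t^3 - 9*t^2 + 27*t - 27)
d^3M/dt^3 = 18/(t^4 - 12*t^3 + 54*t^2 - 108*t + 81)
d^4M/dt^4 = -72/(t^5 - 15*t^4 + 90*t^3 - 270*t^2 + 405*t - 243)

E[X^4] = d^4M/dt^4 |_{t=0} = 8/27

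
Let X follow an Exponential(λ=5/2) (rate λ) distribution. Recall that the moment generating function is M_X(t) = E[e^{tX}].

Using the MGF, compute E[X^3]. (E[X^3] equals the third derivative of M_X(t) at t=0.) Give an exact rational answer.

M_X(t) = 5/(2*(5/2 - t))
dM/dt = 10/(4*t^2 - 20*t + 25)
d^2M/dt^2 = -40/(8*t^3 - 60*t^2 + 150*t - 125)
d^3M/dt^3 = 240/(16*t^4 - 160*t^3 + 600*t^2 - 1000*t + 625)

E[X^3] = d^3M/dt^3 |_{t=0} = 48/125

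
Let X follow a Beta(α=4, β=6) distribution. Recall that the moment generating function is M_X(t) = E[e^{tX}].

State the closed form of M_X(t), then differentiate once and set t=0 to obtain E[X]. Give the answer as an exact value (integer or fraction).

M_X(t) = ₁F₁(4; 10; t)
dM/dt = 2*₁F₁(5; 11; t)/5

E[X] = dM/dt |_{t=0} = 2/5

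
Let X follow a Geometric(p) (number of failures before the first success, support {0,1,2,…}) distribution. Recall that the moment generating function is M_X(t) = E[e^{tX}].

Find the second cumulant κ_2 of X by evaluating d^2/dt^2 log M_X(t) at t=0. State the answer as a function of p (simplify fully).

M_X(t) = p/(-(1 - p)*e^(t) + 1)
K_X(t) = log M_X(t) = log(p) - log(-(1 - p)*e^(t) + 1)
K′(t) = (-p*e^(t) + e^(t))/(p*e^(t) - e^(t) + 1)
K′′(t) = (-p*e^(t) + e^(t))/(p^2*e^(2*t) - 2*p*e^(2*t) + 2*p*e^(t) + e^(2*t) - 2*e^(t) + 1)

κ_2 = K′′(0) = (1 - p)/p^2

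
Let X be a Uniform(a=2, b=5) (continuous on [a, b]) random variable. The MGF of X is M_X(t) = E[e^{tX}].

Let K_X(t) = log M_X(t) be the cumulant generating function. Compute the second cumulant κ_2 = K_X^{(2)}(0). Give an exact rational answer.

κ_2 = D^2[K](0) = 3/4

M_X(t) = (e^(5*t) - e^(2*t))/(3*t)
K_X(t) = log M_X(t) = -log(t) + log(e^(5*t) - e^(2*t)) - log(3)
D^2[K](t) = (-9*t^2*e^(3*t) + e^(6*t) - 2*e^(3*t) + 1)/(t^2*e^(6*t) - 2*t^2*e^(3*t) + t^2)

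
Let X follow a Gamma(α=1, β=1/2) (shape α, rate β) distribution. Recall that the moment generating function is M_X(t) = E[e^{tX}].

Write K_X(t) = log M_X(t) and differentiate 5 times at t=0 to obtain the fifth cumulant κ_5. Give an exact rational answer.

M_X(t) = 1/(2*(1/2 - t))
K_X(t) = log M_X(t) = -log(1/2 - t) - log(2)
K^(5)(t) = -768/(32*t^5 - 80*t^4 + 80*t^3 - 40*t^2 + 10*t - 1)

κ_5 = K^(5)(0) = 768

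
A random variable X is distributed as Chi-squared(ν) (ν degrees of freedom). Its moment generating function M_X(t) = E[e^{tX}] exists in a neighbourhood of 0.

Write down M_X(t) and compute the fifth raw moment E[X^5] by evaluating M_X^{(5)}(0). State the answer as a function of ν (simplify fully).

M_X(t) = (1 - 2*t)^(-ν/2)
M′(t) = -ν/(2*t*(1 - 2*t)^(ν/2) - (1 - 2*t)^(ν/2))
M′′(t) = (ν^2 + 2*ν)/(4*t^2*(1 - 2*t)^(ν/2) - 4*t*(1 - 2*t)^(ν/2) + (1 - 2*t)^(ν/2))
M′′′(t) = (-ν^3 - 6*ν^2 - 8*ν)/(8*t^3*(1 - 2*t)^(ν/2) - 12*t^2*(1 - 2*t)^(ν/2) + 6*t*(1 - 2*t)^(ν/2) - (1 - 2*t)^(ν/2))
M′′′′(t) = (ν^4 + 12*ν^3 + 44*ν^2 + 48*ν)/(16*t^4*(1 - 2*t)^(ν/2) - 32*t^3*(1 - 2*t)^(ν/2) + 24*t^2*(1 - 2*t)^(ν/2) - 8*t*(1 - 2*t)^(ν/2) + (1 - 2*t)^(ν/2))

E[X^5] = M′′′′′(0) = ν*(ν^4 + 20*ν^3 + 140*ν^2 + 400*ν + 384)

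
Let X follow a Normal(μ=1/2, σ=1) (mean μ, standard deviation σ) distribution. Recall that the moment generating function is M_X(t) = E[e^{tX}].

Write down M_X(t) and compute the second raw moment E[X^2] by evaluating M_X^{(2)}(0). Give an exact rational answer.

M_X(t) = e^(t^2/2 + t/2)
M′(t) = t*e^(t/2)*e^(t^2/2) + e^(t/2)*e^(t^2/2)/2
M′′(t) = t^2*e^(t/2)*e^(t^2/2) + t*e^(t/2)*e^(t^2/2) + 5*e^(t/2)*e^(t^2/2)/4

E[X^2] = M′′(0) = 5/4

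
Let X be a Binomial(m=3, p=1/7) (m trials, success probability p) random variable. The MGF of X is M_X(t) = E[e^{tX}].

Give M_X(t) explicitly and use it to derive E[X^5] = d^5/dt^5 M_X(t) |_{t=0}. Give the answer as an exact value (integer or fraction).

E[X^5] = M′′′′′(0) = 927/343

M_X(t) = (e^(t)/7 + 6/7)^3
M′(t) = 3*e^(3*t)/343 + 36*e^(2*t)/343 + 108*e^(t)/343
M′′(t) = 9*e^(3*t)/343 + 72*e^(2*t)/343 + 108*e^(t)/343
M′′′(t) = 27*e^(3*t)/343 + 144*e^(2*t)/343 + 108*e^(t)/343
M′′′′(t) = 81*e^(3*t)/343 + 288*e^(2*t)/343 + 108*e^(t)/343
M′′′′′(t) = 243*e^(3*t)/343 + 576*e^(2*t)/343 + 108*e^(t)/343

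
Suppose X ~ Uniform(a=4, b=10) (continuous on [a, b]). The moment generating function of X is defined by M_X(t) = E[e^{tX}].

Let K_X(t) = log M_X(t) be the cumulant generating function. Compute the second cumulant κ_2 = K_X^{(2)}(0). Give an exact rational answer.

κ_2 = d^2K/dt^2 |_{t=0} = 3

M_X(t) = (e^(10*t) - e^(4*t))/(6*t)
K_X(t) = log M_X(t) = -log(t) + log(e^(10*t) - e^(4*t)) - log(6)
dK/dt = (10*t*e^(6*t) - 4*t - e^(6*t) + 1)/(t*e^(6*t) - t)
d^2K/dt^2 = (-36*t^2*e^(6*t) + e^(12*t) - 2*e^(6*t) + 1)/(t^2*e^(12*t) - 2*t^2*e^(6*t) + t^2)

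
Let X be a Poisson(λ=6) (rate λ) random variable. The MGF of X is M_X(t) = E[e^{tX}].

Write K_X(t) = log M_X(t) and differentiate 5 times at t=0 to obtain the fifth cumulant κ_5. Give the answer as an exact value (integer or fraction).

κ_5 = d^5K/dt^5 |_{t=0} = 6

M_X(t) = e^(6*e^(t) - 6)
K_X(t) = log M_X(t) = 6*e^(t) - 6
dK/dt = 6*e^(t)
d^2K/dt^2 = 6*e^(t)
d^3K/dt^3 = 6*e^(t)
d^4K/dt^4 = 6*e^(t)
d^5K/dt^5 = 6*e^(t)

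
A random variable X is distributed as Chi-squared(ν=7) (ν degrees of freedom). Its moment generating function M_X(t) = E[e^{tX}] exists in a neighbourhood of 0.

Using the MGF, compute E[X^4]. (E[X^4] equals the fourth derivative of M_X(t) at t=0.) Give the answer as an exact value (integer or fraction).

M_X(t) = (1 - 2*t)^(-7/2)

E[X^4] = M^(4)(0) = 9009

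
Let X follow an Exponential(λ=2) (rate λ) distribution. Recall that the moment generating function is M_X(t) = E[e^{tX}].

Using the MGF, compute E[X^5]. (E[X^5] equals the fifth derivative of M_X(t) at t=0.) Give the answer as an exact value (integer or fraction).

M_X(t) = 2/(2 - t)
dM/dt = 2/(t^2 - 4*t + 4)
d^2M/dt^2 = -4/(t^3 - 6*t^2 + 12*t - 8)
d^3M/dt^3 = 12/(t^4 - 8*t^3 + 24*t^2 - 32*t + 16)
d^4M/dt^4 = -48/(t^5 - 10*t^4 + 40*t^3 - 80*t^2 + 80*t - 32)
d^5M/dt^5 = 240/(t^6 - 12*t^5 + 60*t^4 - 160*t^3 + 240*t^2 - 192*t + 64)

E[X^5] = d^5M/dt^5 |_{t=0} = 15/4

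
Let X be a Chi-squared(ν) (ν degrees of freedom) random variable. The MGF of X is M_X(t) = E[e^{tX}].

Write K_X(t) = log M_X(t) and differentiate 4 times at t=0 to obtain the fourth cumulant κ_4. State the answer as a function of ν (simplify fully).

κ_4 = K^(4)(0) = 48*ν

M_X(t) = (1 - 2*t)^(-ν/2)
K_X(t) = log M_X(t) = -ν*log(1 - 2*t)/2
K^(4)(t) = 48*ν/(16*t^4 - 32*t^3 + 24*t^2 - 8*t + 1)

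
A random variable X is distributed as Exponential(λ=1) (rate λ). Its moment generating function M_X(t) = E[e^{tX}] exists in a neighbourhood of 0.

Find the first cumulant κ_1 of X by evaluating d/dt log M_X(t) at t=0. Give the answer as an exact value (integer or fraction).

M_X(t) = 1/(1 - t)
K_X(t) = log M_X(t) = -log(1 - t)
K′(t) = -1/(t - 1)

κ_1 = K′(0) = 1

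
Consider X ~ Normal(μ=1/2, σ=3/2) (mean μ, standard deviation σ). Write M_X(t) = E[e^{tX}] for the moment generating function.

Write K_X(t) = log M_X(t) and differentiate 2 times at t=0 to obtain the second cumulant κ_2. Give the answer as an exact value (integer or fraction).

M_X(t) = e^(9*t^2/8 + t/2)
K_X(t) = log M_X(t) = 9*t^2/8 + t/2
K^(2)(t) = 9/4

κ_2 = K^(2)(0) = 9/4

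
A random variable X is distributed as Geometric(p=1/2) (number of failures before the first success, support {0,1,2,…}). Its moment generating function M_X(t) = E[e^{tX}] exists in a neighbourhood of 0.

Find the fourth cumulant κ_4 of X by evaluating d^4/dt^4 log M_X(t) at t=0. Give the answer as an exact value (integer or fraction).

κ_4 = K′′′′(0) = 26

M_X(t) = 1/(2*(1 - e^(t)/2))
K_X(t) = log M_X(t) = -log(1 - e^(t)/2) - log(2)
K′(t) = -e^(t)/(e^(t) - 2)
K′′(t) = 2*e^(t)/(e^(2*t) - 4*e^(t) + 4)
K′′′(t) = (-2*e^(2*t) - 4*e^(t))/(e^(3*t) - 6*e^(2*t) + 12*e^(t) - 8)
K′′′′(t) = (2*e^(3*t) + 16*e^(2*t) + 8*e^(t))/(e^(4*t) - 8*e^(3*t) + 24*e^(2*t) - 32*e^(t) + 16)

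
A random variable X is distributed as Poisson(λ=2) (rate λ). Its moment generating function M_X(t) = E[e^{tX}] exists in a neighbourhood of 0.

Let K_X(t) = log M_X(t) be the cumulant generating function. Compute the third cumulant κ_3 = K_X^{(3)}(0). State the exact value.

κ_3 = K^(3)(0) = 2

M_X(t) = e^(2*e^(t) - 2)
K_X(t) = log M_X(t) = 2*e^(t) - 2
K^(3)(t) = 2*e^(t)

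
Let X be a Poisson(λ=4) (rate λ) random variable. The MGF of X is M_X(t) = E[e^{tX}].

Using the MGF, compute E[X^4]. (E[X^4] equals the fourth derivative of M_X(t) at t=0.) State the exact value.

M_X(t) = e^(4*e^(t) - 4)
M^(4)(t) = (256*e^(4*t)*e^(4*e^(t)) + 384*e^(3*t)*e^(4*e^(t)) + 112*e^(2*t)*e^(4*e^(t)) + 4*e^(t)*e^(4*e^(t)))*e^(-4)

E[X^4] = M^(4)(0) = 756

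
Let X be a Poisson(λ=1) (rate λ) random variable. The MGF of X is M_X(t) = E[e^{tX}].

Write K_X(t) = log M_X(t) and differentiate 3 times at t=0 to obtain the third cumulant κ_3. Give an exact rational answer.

κ_3 = d^3K/dt^3 |_{t=0} = 1

M_X(t) = e^(e^(t) - 1)
K_X(t) = log M_X(t) = e^(t) - 1
dK/dt = e^(t)
d^2K/dt^2 = e^(t)
d^3K/dt^3 = e^(t)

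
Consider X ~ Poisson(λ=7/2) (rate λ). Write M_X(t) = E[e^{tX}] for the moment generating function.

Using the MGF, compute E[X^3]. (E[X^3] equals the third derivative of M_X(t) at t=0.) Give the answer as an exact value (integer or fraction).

M_X(t) = e^(7*e^(t)/2 - 7/2)
M^(3)(t) = (343*e^(3*t)*e^(7*e^(t)/2) + 294*e^(2*t)*e^(7*e^(t)/2) + 28*e^(t)*e^(7*e^(t)/2))*e^(-7/2)/8

E[X^3] = M^(3)(0) = 665/8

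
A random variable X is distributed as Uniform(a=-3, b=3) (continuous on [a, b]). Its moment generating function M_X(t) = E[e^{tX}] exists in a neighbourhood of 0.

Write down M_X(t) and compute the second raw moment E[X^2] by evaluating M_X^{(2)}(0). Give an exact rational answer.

M_X(t) = (e^(3*t) - e^(-3*t))/(6*t)
M′(t) = (3*t*e^(6*t) + 3*t - e^(6*t) + 1)*e^(-3*t)/(6*t^2)
M′′(t) = (9*t^2*e^(6*t) - 9*t^2 - 6*t*e^(6*t) - 6*t + 2*e^(6*t) - 2)*e^(-3*t)/(6*t^3)

E[X^2] = M′′(0) = 3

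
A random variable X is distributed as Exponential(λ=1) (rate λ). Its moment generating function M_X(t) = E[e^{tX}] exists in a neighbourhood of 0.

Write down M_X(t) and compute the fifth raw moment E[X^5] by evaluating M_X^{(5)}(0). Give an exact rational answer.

E[X^5] = M′′′′′(0) = 120

M_X(t) = 1/(1 - t)
M′(t) = 1/(t^2 - 2*t + 1)
M′′(t) = -2/(t^3 - 3*t^2 + 3*t - 1)
M′′′(t) = 6/(t^4 - 4*t^3 + 6*t^2 - 4*t + 1)
M′′′′(t) = -24/(t^5 - 5*t^4 + 10*t^3 - 10*t^2 + 5*t - 1)
M′′′′′(t) = 120/(t^6 - 6*t^5 + 15*t^4 - 20*t^3 + 15*t^2 - 6*t + 1)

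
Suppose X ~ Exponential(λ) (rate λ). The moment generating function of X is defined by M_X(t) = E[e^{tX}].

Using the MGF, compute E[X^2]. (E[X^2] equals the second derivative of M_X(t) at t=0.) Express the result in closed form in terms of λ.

M_X(t) = λ/(λ - t)
M′(t) = λ/(λ^2 - 2*λ*t + t^2)
M′′(t) = -2*λ/(-λ^3 + 3*λ^2*t - 3*λ*t^2 + t^3)

E[X^2] = M′′(0) = 2/λ^2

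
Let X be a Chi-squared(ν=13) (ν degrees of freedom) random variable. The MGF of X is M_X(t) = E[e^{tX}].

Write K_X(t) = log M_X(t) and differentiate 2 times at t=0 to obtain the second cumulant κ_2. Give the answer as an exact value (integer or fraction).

M_X(t) = (1 - 2*t)^(-13/2)
K_X(t) = log M_X(t) = -13*log(1 - 2*t)/2
dK/dt = -13/(2*t - 1)
d^2K/dt^2 = 26/(4*t^2 - 4*t + 1)

κ_2 = d^2K/dt^2 |_{t=0} = 26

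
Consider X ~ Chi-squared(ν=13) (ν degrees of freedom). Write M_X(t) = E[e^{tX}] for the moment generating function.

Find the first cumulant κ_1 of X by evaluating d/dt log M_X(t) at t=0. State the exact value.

M_X(t) = (1 - 2*t)^(-13/2)
K_X(t) = log M_X(t) = -13*log(1 - 2*t)/2
D[K](t) = -13/(2*t - 1)

κ_1 = D[K](0) = 13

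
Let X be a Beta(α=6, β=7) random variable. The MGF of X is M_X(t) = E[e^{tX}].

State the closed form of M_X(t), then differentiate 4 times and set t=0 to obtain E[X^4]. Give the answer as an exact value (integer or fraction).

M_X(t) = ₁F₁(6; 13; t)
D^4[M](t) = 9*₁F₁(10; 17; t)/130

E[X^4] = D^4[M](0) = 9/130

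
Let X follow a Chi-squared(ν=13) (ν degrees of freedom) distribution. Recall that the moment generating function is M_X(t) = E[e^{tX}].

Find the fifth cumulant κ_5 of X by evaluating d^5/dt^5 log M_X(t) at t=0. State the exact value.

M_X(t) = (1 - 2*t)^(-13/2)
K_X(t) = log M_X(t) = -13*log(1 - 2*t)/2
K′(t) = -13/(2*t - 1)
K′′(t) = 26/(4*t^2 - 4*t + 1)
K′′′(t) = -104/(8*t^3 - 12*t^2 + 6*t - 1)
K′′′′(t) = 624/(16*t^4 - 32*t^3 + 24*t^2 - 8*t + 1)
K′′′′′(t) = -4992/(32*t^5 - 80*t^4 + 80*t^3 - 40*t^2 + 10*t - 1)

κ_5 = K′′′′′(0) = 4992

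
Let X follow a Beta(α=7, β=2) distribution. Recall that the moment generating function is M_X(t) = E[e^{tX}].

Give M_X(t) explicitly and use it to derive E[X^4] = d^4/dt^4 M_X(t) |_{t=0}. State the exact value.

E[X^4] = d^4M/dt^4 |_{t=0} = 14/33

M_X(t) = ₁F₁(7; 9; t)
dM/dt = 7*₁F₁(8; 10; t)/9
d^2M/dt^2 = 28*₁F₁(9; 11; t)/45
d^3M/dt^3 = 28*₁F₁(10; 12; t)/55
d^4M/dt^4 = 14*₁F₁(11; 13; t)/33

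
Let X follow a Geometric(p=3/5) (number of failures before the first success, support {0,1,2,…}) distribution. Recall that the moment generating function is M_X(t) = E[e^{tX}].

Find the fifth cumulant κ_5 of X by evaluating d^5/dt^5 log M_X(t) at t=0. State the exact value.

M_X(t) = 3/(5*(1 - 2*e^(t)/5))
K_X(t) = log M_X(t) = -log(1 - 2*e^(t)/5) - log(5) + log(3)
K^(5)(t) = (-80*e^(4*t) - 2200*e^(3*t) - 5500*e^(2*t) - 1250*e^(t))/(32*e^(5*t) - 400*e^(4*t) + 2000*e^(3*t) - 5000*e^(2*t) + 6250*e^(t) - 3125)

κ_5 = K^(5)(0) = 3010/81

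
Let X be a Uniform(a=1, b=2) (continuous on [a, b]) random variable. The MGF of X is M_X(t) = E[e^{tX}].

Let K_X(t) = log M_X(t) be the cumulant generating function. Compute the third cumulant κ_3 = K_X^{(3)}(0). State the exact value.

M_X(t) = (e^(2*t) - e^(t))/t
K_X(t) = log M_X(t) = -log(t) + log(e^(2*t) - e^(t))
dK/dt = (2*t*e^(t) - t - e^(t) + 1)/(t*e^(t) - t)
d^2K/dt^2 = (-t^2*e^(t) + e^(2*t) - 2*e^(t) + 1)/(t^2*e^(2*t) - 2*t^2*e^(t) + t^2)
d^3K/dt^3 = (t^3*e^(2*t) + t^3*e^(t) - 2*e^(3*t) + 6*e^(2*t) - 6*e^(t) + 2)/(t^3*e^(3*t) - 3*t^3*e^(2*t) + 3*t^3*e^(t) - t^3)

κ_3 = d^3K/dt^3 |_{t=0} = 0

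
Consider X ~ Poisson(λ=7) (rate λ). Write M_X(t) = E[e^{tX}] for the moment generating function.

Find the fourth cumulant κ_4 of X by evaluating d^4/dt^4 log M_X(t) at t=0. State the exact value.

M_X(t) = e^(7*e^(t) - 7)
K_X(t) = log M_X(t) = 7*e^(t) - 7
dK/dt = 7*e^(t)
d^2K/dt^2 = 7*e^(t)
d^3K/dt^3 = 7*e^(t)
d^4K/dt^4 = 7*e^(t)

κ_4 = d^4K/dt^4 |_{t=0} = 7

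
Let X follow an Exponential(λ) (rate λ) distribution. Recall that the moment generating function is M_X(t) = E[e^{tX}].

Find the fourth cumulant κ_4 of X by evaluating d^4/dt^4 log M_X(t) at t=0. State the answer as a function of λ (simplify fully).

M_X(t) = λ/(λ - t)
K_X(t) = log M_X(t) = log(λ) - log(λ - t)
K^(4)(t) = 6/(λ^4 - 4*λ^3*t + 6*λ^2*t^2 - 4*λ*t^3 + t^4)

κ_4 = K^(4)(0) = 6/λ^4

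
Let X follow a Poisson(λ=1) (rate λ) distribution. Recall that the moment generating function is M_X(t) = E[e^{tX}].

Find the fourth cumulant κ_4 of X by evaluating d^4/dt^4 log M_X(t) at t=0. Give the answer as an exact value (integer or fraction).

M_X(t) = e^(e^(t) - 1)
K_X(t) = log M_X(t) = e^(t) - 1
dK/dt = e^(t)
d^2K/dt^2 = e^(t)
d^3K/dt^3 = e^(t)
d^4K/dt^4 = e^(t)

κ_4 = d^4K/dt^4 |_{t=0} = 1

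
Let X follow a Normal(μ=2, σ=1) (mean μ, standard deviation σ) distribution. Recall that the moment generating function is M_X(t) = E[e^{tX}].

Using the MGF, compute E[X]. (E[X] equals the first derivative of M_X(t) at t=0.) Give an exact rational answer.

E[X] = M′(0) = 2

M_X(t) = e^(t^2/2 + 2*t)
M′(t) = t*e^(2*t)*e^(t^2/2) + 2*e^(2*t)*e^(t^2/2)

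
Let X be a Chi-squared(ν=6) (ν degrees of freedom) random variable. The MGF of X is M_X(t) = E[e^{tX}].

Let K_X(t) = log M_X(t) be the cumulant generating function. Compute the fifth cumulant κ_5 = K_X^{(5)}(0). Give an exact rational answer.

M_X(t) = (1 - 2*t)^(-3)
K_X(t) = log M_X(t) = -3*log(1 - 2*t)
K^(5)(t) = -2304/(32*t^5 - 80*t^4 + 80*t^3 - 40*t^2 + 10*t - 1)

κ_5 = K^(5)(0) = 2304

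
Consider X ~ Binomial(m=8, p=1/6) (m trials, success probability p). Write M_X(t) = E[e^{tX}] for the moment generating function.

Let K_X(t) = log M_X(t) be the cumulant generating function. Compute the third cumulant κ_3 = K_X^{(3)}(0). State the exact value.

M_X(t) = (e^(t)/6 + 5/6)^8
K_X(t) = log M_X(t) = 8*log(e^(t)/6 + 5/6)
D^3[K](t) = (-40*e^(2*t) + 200*e^(t))/(e^(3*t) + 15*e^(2*t) + 75*e^(t) + 125)

κ_3 = D^3[K](0) = 20/27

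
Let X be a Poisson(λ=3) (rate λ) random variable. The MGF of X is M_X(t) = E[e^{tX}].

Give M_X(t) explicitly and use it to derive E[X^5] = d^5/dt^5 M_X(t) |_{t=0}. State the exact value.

E[X^5] = D^5[M](0) = 1866

M_X(t) = e^(3*e^(t) - 3)
D^5[M](t) = (243*e^(5*t)*e^(3*e^(t)) + 810*e^(4*t)*e^(3*e^(t)) + 675*e^(3*t)*e^(3*e^(t)) + 135*e^(2*t)*e^(3*e^(t)) + 3*e^(t)*e^(3*e^(t)))*e^(-3)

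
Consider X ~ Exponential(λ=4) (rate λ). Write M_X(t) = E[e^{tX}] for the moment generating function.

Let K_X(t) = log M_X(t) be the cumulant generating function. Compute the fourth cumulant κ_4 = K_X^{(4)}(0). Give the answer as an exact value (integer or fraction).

M_X(t) = 4/(4 - t)
K_X(t) = log M_X(t) = -log(4 - t) + 2*log(2)
D^4[K](t) = 6/(t^4 - 16*t^3 + 96*t^2 - 256*t + 256)

κ_4 = D^4[K](0) = 3/128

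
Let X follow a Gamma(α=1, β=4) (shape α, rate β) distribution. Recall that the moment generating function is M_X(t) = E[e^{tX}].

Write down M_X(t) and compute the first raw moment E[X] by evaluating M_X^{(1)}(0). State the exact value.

M_X(t) = 4/(4 - t)
dM/dt = 4/(t^2 - 8*t + 16)

E[X] = dM/dt |_{t=0} = 1/4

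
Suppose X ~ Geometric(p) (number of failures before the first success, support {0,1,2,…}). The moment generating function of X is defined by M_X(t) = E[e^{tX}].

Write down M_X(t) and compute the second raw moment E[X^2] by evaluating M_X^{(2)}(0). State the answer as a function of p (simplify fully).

M_X(t) = p/(-(1 - p)*e^(t) + 1)
dM/dt = (-p^2*e^(t) + p*e^(t))/(p^2*e^(2*t) - 2*p*e^(2*t) + 2*p*e^(t) + e^(2*t) - 2*e^(t) + 1)

E[X^2] = d^2M/dt^2 |_{t=0} = 1 - 3/p + 2/p^2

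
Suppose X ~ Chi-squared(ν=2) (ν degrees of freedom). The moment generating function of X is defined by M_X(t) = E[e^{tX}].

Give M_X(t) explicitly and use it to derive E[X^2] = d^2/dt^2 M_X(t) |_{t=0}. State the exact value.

M_X(t) = 1/(1 - 2*t)
dM/dt = 2/(4*t^2 - 4*t + 1)
d^2M/dt^2 = -8/(8*t^3 - 12*t^2 + 6*t - 1)

E[X^2] = d^2M/dt^2 |_{t=0} = 8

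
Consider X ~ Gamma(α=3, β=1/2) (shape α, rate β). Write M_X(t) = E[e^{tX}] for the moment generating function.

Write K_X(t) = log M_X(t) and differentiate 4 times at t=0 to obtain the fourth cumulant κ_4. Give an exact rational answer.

M_X(t) = 1/(8*(1/2 - t)^3)
K_X(t) = log M_X(t) = -3*log(1/2 - t) - 3*log(2)
D^4[K](t) = 288/(16*t^4 - 32*t^3 + 24*t^2 - 8*t + 1)

κ_4 = D^4[K](0) = 288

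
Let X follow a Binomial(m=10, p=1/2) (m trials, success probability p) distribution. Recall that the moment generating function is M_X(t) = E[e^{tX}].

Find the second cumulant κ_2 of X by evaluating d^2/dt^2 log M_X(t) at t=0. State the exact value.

κ_2 = d^2K/dt^2 |_{t=0} = 5/2

M_X(t) = (e^(t)/2 + 1/2)^10
K_X(t) = log M_X(t) = 10*log(e^(t)/2 + 1/2)
dK/dt = 10*e^(t)/(e^(t) + 1)
d^2K/dt^2 = 10*e^(t)/(e^(2*t) + 2*e^(t) + 1)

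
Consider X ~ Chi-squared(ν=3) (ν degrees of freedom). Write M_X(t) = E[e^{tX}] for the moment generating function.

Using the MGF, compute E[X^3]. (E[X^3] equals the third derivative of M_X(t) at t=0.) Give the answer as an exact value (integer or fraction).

M_X(t) = (1 - 2*t)^(-3/2)
D^3[M](t) = 105/(16*t^4*√(1 - 2*t) - 32*t^3*√(1 - 2*t) + 24*t^2*√(1 - 2*t) - 8*t*√(1 - 2*t) + √(1 - 2*t))

E[X^3] = D^3[M](0) = 105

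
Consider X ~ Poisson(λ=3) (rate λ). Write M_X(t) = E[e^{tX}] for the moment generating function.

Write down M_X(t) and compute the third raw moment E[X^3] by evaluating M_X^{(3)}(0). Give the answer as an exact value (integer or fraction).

E[X^3] = M^(3)(0) = 57

M_X(t) = e^(3*e^(t) - 3)
M^(3)(t) = (27*e^(3*t)*e^(3*e^(t)) + 27*e^(2*t)*e^(3*e^(t)) + 3*e^(t)*e^(3*e^(t)))*e^(-3)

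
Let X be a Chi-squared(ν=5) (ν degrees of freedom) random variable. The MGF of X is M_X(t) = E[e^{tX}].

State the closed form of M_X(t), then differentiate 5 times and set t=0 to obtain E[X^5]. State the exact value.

E[X^5] = d^5M/dt^5 |_{t=0} = 45045

M_X(t) = (1 - 2*t)^(-5/2)
dM/dt = -5/(8*t^3*√(1 - 2*t) - 12*t^2*√(1 - 2*t) + 6*t*√(1 - 2*t) - √(1 - 2*t))
d^2M/dt^2 = 35/(16*t^4*√(1 - 2*t) - 32*t^3*√(1 - 2*t) + 24*t^2*√(1 - 2*t) - 8*t*√(1 - 2*t) + √(1 - 2*t))
d^3M/dt^3 = -315/(32*t^5*√(1 - 2*t) - 80*t^4*√(1 - 2*t) + 80*t^3*√(1 - 2*t) - 40*t^2*√(1 - 2*t) + 10*t*√(1 - 2*t) - √(1 - 2*t))
d^4M/dt^4 = 3465/(64*t^6*√(1 - 2*t) - 192*t^5*√(1 - 2*t) + 240*t^4*√(1 - 2*t) - 160*t^3*√(1 - 2*t) + 60*t^2*√(1 - 2*t) - 12*t*√(1 - 2*t) + √(1 - 2*t))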